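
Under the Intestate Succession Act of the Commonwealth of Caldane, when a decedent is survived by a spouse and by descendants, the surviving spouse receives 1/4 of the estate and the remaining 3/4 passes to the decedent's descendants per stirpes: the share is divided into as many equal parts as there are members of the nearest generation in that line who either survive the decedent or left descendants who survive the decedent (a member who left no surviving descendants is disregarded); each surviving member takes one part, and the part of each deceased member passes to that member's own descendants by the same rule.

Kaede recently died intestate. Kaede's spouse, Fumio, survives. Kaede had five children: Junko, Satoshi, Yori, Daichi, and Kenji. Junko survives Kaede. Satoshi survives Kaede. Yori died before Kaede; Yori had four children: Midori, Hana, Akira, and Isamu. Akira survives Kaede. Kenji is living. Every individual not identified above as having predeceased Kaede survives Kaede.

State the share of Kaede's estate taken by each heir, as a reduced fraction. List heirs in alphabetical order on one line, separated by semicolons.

Akira 3/80; Daichi 3/20; Fumio 1/4; Hana 3/80; Isamu 3/80; Junko 3/20; Kenji 3/20; Midori 3/80; Satoshi 3/20

Fumio, as surviving spouse, takes 1/4.
The remaining 3/4 passes to Kaede's descendants per stirpes.
The 3/4 is divided into 5 equal shares of 3/20 among Junko, Satoshi, Yori, Daichi, Kenji.
Junko is living and takes 3/20.
Satoshi is living and takes 3/20.
Yori predeceased; the 3/20 allotted to Yori's branch passes to Yori's issue by representation.
The 3/20 is divided into 4 equal shares of 3/80 among Midori, Hana, Akira, Isamu.
Midori is living and takes 3/80.
Hana is living and takes 3/80.
Akira is living and takes 3/80.
Isamu is living and takes 3/80.
Daichi is living and takes 3/20.
Kenji is living and takes 3/20.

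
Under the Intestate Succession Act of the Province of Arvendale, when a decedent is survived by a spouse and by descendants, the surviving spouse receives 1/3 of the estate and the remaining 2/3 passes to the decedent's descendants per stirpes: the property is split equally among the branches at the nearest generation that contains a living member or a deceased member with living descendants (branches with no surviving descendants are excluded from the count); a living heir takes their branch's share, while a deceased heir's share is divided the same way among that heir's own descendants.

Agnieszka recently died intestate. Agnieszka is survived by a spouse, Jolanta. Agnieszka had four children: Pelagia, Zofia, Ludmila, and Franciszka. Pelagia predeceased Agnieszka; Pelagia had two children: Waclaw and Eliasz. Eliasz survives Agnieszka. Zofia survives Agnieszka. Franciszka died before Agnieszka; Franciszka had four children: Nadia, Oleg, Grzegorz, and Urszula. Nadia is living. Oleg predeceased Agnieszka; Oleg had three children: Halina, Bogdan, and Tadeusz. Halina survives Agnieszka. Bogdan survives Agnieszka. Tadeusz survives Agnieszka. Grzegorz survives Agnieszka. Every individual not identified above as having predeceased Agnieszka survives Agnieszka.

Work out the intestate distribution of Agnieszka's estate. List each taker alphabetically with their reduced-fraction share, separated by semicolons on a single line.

Jolanta, as surviving spouse, takes 1/3.
The remaining 2/3 passes to Agnieszka's descendants per stirpes.
The 2/3 is divided into 4 equal shares of 1/6 among Pelagia, Zofia, Ludmila, Franciszka.
Pelagia predeceased; the 1/6 allotted to Pelagia's branch passes to Pelagia's issue by representation.
The 1/6 is divided into 2 equal shares of 1/12 among Waclaw, Eliasz.
Waclaw is living and takes 1/12.
Eliasz is living and takes 1/12.
Zofia is living and takes 1/6.
Ludmila is living and takes 1/6.
Franciszka predeceased; the 1/6 allotted to Franciszka's branch passes to Franciszka's issue by representation.
The 1/6 is divided into 4 equal shares of 1/24 among Nadia, Oleg, Grzegorz, Urszula.
Nadia is living and takes 1/24.
Oleg predeceased; the 1/24 allotted to Oleg's branch passes to Oleg's issue by representation.
The 1/24 is divided into 3 equal shares of 1/72 among Halina, Bogdan, Tadeusz.
Halina is living and takes 1/72.
Bogdan is living and takes 1/72.
Tadeusz is living and takes 1/72.
Grzegorz is living and takes 1/24.
Urszula is living and takes 1/24.

Bogdan 1/72; Eliasz 1/12; Grzegorz 1/24; Halina 1/72; Jolanta 1/3; Ludmila 1/6; Nadia 1/24; Tadeusz 1/72; Urszula 1/24; Waclaw 1/12; Zofia 1/6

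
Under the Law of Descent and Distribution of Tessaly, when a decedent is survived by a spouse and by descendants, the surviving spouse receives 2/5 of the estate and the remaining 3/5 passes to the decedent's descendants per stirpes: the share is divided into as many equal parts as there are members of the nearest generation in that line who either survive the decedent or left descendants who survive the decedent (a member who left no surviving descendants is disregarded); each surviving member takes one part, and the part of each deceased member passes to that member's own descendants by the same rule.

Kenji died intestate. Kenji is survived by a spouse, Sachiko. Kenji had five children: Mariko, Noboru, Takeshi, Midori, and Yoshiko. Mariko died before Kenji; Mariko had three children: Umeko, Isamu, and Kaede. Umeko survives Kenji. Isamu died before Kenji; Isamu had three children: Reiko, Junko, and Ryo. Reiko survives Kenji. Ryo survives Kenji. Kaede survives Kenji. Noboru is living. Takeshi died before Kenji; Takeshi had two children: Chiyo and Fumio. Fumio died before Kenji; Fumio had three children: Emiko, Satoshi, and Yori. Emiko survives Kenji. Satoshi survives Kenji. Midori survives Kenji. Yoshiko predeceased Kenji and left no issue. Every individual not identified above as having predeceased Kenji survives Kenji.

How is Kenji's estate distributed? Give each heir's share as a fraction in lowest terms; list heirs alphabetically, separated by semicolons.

Chiyo 3/40; Emiko 1/40; Junko 1/60; Kaede 1/20; Midori 3/20; Noboru 3/20; Reiko 1/60; Ryo 1/60; Sachiko 2/5; Satoshi 1/40; Umeko 1/20; Yori 1/40

Sachiko, as surviving spouse, takes 2/5.
The remaining 3/5 passes to Kenji's descendants per stirpes.
Yoshiko left no surviving issue, so that branch lapses and is disregarded.
The 3/5 is divided into 4 equal shares of 3/20 among Mariko, Noboru, Takeshi, Midori.
Mariko predeceased; the 3/20 allotted to Mariko's branch passes to Mariko's issue by representation.
The 3/20 is divided into 3 equal shares of 1/20 among Umeko, Isamu, Kaede.
Umeko is living and takes 1/20.
Isamu predeceased; the 1/20 allotted to Isamu's branch passes to Isamu's issue by representation.
The 1/20 is divided into 3 equal shares of 1/60 among Reiko, Junko, Ryo.
Reiko is living and takes 1/60.
Junko is living and takes 1/60.
Ryo is living and takes 1/60.
Kaede is living and takes 1/20.
Noboru is living and takes 3/20.
Takeshi predeceased; the 3/20 allotted to Takeshi's branch passes to Takeshi's issue by representation.
The 3/20 is divided into 2 equal shares of 3/40 among Chiyo, Fumio.
Chiyo is living and takes 3/40.
Fumio predeceased; the 3/40 allotted to Fumio's branch passes to Fumio's issue by representation.
The 3/40 is divided into 3 equal shares of 1/40 among Emiko, Satoshi, Yori.
Emiko is living and takes 1/40.
Satoshi is living and takes 1/40.
Yori is living and takes 1/40.
Midori is living and takes 3/20.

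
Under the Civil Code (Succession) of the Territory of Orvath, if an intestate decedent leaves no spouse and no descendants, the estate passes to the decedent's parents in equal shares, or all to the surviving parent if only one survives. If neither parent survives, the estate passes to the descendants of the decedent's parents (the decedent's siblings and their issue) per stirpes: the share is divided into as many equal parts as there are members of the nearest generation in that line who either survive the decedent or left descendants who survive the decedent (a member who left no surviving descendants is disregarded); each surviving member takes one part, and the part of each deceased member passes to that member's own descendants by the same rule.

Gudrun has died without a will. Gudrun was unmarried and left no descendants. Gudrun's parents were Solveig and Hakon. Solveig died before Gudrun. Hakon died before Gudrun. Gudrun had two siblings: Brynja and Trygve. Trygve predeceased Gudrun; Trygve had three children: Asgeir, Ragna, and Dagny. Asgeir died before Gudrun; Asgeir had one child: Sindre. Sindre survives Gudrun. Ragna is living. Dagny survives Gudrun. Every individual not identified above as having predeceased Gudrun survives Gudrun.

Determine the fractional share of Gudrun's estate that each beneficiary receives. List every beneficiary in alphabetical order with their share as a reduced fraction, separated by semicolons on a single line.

Neither parent survives and there are no descendants, so the estate passes to Gudrun's siblings and their issue per stirpes.
The estate is divided into 2 equal shares of 1/2 among Brynja, Trygve.
Brynja is living and takes 1/2.
Trygve predeceased; the 1/2 allotted to Trygve's branch passes to Trygve's issue by representation.
The 1/2 is divided into 3 equal shares of 1/6 among Asgeir, Ragna, Dagny.
Asgeir predeceased; the 1/6 allotted to Asgeir's branch passes to Asgeir's issue by representation.
Sindre is the sole taker at this level and receives the full 1/6.
Ragna is living and takes 1/6.
Dagny is living and takes 1/6.

Brynja 1/2; Dagny 1/6; Ragna 1/6; Sindre 1/6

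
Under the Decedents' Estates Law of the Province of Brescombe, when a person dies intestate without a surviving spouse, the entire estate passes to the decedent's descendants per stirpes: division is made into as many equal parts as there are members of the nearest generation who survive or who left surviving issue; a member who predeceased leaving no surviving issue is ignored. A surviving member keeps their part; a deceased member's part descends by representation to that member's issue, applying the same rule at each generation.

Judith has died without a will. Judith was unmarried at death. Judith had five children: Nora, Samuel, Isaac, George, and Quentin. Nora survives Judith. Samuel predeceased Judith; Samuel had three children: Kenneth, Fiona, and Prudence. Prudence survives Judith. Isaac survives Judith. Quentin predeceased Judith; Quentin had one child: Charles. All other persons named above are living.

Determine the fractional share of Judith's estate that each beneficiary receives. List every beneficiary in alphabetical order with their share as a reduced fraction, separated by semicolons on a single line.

Charles 1/5; Fiona 1/15; George 1/5; Isaac 1/5; Kenneth 1/15; Nora 1/5; Prudence 1/15

There is no surviving spouse, so the entire estate passes to Judith's descendants per stirpes.
The estate is divided into 5 equal shares of 1/5 among Nora, Samuel, Isaac, George, Quentin.
Nora is living and takes 1/5.
Samuel predeceased; the 1/5 allotted to Samuel's branch passes to Samuel's issue by representation.
The 1/5 is divided into 3 equal shares of 1/15 among Kenneth, Fiona, Prudence.
Kenneth is living and takes 1/15.
Fiona is living and takes 1/15.
Prudence is living and takes 1/15.
Isaac is living and takes 1/5.
George is living and takes 1/5.
Quentin predeceased; the 1/5 allotted to Quentin's branch passes to Quentin's issue by representation.
Charles is the sole taker at this level and receives the full 1/5.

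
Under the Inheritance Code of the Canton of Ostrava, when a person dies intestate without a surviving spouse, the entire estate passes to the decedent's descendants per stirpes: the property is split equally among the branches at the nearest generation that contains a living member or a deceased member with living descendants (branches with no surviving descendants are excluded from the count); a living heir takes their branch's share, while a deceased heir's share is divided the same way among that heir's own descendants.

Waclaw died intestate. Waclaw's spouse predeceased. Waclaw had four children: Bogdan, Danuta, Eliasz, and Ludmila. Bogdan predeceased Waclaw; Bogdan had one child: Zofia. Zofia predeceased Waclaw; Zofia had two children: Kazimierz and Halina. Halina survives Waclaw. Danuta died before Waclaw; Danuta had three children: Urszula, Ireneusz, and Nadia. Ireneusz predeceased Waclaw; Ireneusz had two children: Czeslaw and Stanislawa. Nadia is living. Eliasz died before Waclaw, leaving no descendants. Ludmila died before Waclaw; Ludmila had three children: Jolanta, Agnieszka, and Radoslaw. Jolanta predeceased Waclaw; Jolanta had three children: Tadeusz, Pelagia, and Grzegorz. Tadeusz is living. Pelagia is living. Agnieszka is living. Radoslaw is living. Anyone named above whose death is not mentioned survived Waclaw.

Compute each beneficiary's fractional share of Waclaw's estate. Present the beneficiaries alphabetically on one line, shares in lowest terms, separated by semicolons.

Agnieszka 1/9; Czeslaw 1/18; Grzegorz 1/27; Halina 1/6; Kazimierz 1/6; Nadia 1/9; Pelagia 1/27; Radoslaw 1/9; Stanislawa 1/18; Tadeusz 1/27; Urszula 1/9

There is no surviving spouse, so the entire estate passes to Waclaw's descendants per stirpes.
Eliasz left no surviving issue, so that branch lapses and is disregarded.
The estate is divided into 3 equal shares of 1/3 among Bogdan, Danuta, Ludmila.
Bogdan predeceased; the 1/3 allotted to Bogdan's branch passes to Bogdan's issue by representation.
Zofia's line is the sole branch at this level, so the full 1/3 passes to Zofia's issue by representation.
The 1/3 is divided into 2 equal shares of 1/6 among Kazimierz, Halina.
Kazimierz is living and takes 1/6.
Halina is living and takes 1/6.
Danuta predeceased; the 1/3 allotted to Danuta's branch passes to Danuta's issue by representation.
The 1/3 is divided into 3 equal shares of 1/9 among Urszula, Ireneusz, Nadia.
Urszula is living and takes 1/9.
Ireneusz predeceased; the 1/9 allotted to Ireneusz's branch passes to Ireneusz's issue by representation.
The 1/9 is divided into 2 equal shares of 1/18 among Czeslaw, Stanislawa.
Czeslaw is living and takes 1/18.
Stanislawa is living and takes 1/18.
Nadia is living and takes 1/9.
Ludmila predeceased; the 1/3 allotted to Ludmila's branch passes to Ludmila's issue by representation.
The 1/3 is divided into 3 equal shares of 1/9 among Jolanta, Agnieszka, Radoslaw.
Jolanta predeceased; the 1/9 allotted to Jolanta's branch passes to Jolanta's issue by representation.
The 1/9 is divided into 3 equal shares of 1/27 among Tadeusz, Pelagia, Grzegorz.
Tadeusz is living and takes 1/27.
Pelagia is living and takes 1/27.
Grzegorz is living and takes 1/27.
Agnieszka is living and takes 1/9.
Radoslaw is living and takes 1/9.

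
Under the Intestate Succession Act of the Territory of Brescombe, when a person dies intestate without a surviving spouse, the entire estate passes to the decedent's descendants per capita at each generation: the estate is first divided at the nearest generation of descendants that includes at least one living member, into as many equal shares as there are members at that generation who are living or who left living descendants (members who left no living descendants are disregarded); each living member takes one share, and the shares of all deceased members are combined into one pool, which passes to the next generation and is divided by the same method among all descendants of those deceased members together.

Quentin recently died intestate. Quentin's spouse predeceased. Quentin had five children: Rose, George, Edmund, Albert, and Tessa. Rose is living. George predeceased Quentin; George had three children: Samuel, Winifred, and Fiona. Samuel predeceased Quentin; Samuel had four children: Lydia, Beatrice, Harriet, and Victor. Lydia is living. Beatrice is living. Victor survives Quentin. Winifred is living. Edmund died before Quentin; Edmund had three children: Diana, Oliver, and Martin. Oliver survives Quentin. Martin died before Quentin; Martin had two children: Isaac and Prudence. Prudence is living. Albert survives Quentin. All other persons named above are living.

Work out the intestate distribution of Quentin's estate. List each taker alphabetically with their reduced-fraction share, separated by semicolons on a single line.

Albert 1/5; Beatrice 1/45; Diana 1/15; Fiona 1/15; Harriet 1/45; Isaac 1/45; Lydia 1/45; Oliver 1/15; Prudence 1/45; Rose 1/5; Tessa 1/5; Victor 1/45; Winifred 1/15

There is no surviving spouse, so the entire estate passes to Quentin's descendants per capita at each generation.
At generation 1 (Rose, George, Edmund, Albert, Tessa) there are 5 shares of (1)/5 = 1/5 each.
Living: Rose, Albert, and Tessa — each takes 1/5.
Deceased: George and Edmund. Their combined 2/5 is pooled and carried to generation 2.
At generation 2 (Samuel, Winifred, Fiona, Diana, Oliver, Martin) there are 6 shares of (2/5)/6 = 1/15 each.
Living: Winifred, Fiona, Diana, and Oliver — each takes 1/15.
Deceased: Samuel and Martin. Their combined 2/15 is pooled and carried to generation 3.
At generation 3 (Lydia, Beatrice, Harriet, Victor, Isaac, Prudence) there are 6 shares of (2/15)/6 = 1/45 each.
Living: Lydia, Beatrice, Harriet, Victor, Isaac, and Prudence — each takes 1/45.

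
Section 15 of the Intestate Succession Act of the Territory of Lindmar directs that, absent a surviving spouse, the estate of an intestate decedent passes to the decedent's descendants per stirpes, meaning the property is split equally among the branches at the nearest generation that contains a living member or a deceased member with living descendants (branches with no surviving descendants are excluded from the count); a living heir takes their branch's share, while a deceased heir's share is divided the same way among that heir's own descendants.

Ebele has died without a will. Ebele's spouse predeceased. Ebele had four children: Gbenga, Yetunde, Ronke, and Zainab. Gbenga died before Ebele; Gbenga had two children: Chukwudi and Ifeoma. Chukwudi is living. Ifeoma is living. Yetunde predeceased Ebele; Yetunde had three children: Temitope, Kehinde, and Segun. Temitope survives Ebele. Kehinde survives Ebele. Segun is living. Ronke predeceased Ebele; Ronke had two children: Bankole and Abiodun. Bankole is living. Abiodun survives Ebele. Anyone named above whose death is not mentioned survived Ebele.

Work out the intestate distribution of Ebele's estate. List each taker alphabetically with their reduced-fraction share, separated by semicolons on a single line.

Abiodun 1/8; Bankole 1/8; Chukwudi 1/8; Ifeoma 1/8; Kehinde 1/12; Segun 1/12; Temitope 1/12; Zainab 1/4

There is no surviving spouse, so the entire estate passes to Ebele's descendants per stirpes.
The estate is divided into 4 equal shares of 1/4 among Gbenga, Yetunde, Ronke, Zainab.
Gbenga predeceased; the 1/4 allotted to Gbenga's branch passes to Gbenga's issue by representation.
The 1/4 is divided into 2 equal shares of 1/8 among Chukwudi, Ifeoma.
Chukwudi is living and takes 1/8.
Ifeoma is living and takes 1/8.
Yetunde predeceased; the 1/4 allotted to Yetunde's branch passes to Yetunde's issue by representation.
The 1/4 is divided into 3 equal shares of 1/12 among Temitope, Kehinde, Segun.
Temitope is living and takes 1/12.
Kehinde is living and takes 1/12.
Segun is living and takes 1/12.
Ronke predeceased; the 1/4 allotted to Ronke's branch passes to Ronke's issue by representation.
The 1/4 is divided into 2 equal shares of 1/8 among Bankole, Abiodun.
Bankole is living and takes 1/8.
Abiodun is living and takes 1/8.
Zainab is living and takes 1/4.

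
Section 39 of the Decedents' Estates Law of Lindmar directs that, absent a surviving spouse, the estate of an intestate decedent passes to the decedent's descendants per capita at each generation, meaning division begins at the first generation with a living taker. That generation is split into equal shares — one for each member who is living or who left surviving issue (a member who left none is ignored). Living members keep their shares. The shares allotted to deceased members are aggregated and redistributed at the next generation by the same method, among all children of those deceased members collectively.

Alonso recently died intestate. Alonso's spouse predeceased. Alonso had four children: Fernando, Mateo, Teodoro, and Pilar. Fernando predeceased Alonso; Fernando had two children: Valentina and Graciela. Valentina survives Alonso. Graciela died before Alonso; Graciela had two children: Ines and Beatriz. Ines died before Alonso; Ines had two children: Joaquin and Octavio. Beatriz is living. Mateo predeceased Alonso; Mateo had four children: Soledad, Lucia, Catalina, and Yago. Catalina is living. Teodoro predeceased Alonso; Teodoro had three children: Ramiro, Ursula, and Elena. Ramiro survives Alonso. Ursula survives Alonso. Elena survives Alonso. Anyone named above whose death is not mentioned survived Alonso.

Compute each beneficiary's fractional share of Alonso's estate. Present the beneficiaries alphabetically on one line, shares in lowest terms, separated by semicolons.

There is no surviving spouse, so the entire estate passes to Alonso's descendants per capita at each generation.
At generation 1 (Fernando, Mateo, Teodoro, Pilar) there are 4 shares of (1)/4 = 1/4 each.
Living: Pilar — each takes 1/4.
Deceased: Fernando, Mateo, and Teodoro. Their combined 3/4 is pooled and carried to generation 2.
At generation 2 (Valentina, Graciela, Soledad, Lucia, Catalina, Yago, Ramiro, Ursula, Elena) there are 9 shares of (3/4)/9 = 1/12 each.
Living: Valentina, Soledad, Lucia, Catalina, Yago, Ramiro, Ursula, and Elena — each takes 1/12.
Deceased: Graciela. That 1/12 share is carried to generation 3.
At generation 3 (Ines, Beatriz) there are 2 shares of (1/12)/2 = 1/24 each.
Living: Beatriz — each takes 1/24.
Deceased: Ines. That 1/24 share is carried to generation 4.
At generation 4 (Joaquin, Octavio) there are 2 shares of (1/24)/2 = 1/48 each.
Living: Joaquin and Octavio — each takes 1/48.

Beatriz 1/24; Catalina 1/12; Elena 1/12; Joaquin 1/48; Lucia 1/12; Octavio 1/48; Pilar 1/4; Ramiro 1/12; Soledad 1/12; Ursula 1/12; Valentina 1/12; Yago 1/12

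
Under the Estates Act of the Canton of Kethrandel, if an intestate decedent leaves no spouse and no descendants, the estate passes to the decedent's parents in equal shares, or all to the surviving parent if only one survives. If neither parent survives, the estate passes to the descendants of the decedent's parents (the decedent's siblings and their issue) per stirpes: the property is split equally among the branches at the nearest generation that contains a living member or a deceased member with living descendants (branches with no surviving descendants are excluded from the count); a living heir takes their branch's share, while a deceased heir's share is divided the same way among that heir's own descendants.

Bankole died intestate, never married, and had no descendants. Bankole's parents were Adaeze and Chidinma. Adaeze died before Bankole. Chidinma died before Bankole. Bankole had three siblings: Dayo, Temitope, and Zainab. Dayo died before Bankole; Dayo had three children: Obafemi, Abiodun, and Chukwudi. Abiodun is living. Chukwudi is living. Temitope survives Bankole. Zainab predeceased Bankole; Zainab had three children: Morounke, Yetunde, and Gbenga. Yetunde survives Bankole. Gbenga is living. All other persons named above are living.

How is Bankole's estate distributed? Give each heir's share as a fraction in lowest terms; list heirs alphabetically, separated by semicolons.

Neither parent survives and there are no descendants, so the estate passes to Bankole's siblings and their issue per stirpes.
The estate is divided into 3 equal shares of 1/3 among Dayo, Temitope, Zainab.
Dayo predeceased; the 1/3 allotted to Dayo's branch passes to Dayo's issue by representation.
The 1/3 is divided into 3 equal shares of 1/9 among Obafemi, Abiodun, Chukwudi.
Obafemi is living and takes 1/9.
Abiodun is living and takes 1/9.
Chukwudi is living and takes 1/9.
Temitope is living and takes 1/3.
Zainab predeceased; the 1/3 allotted to Zainab's branch passes to Zainab's issue by representation.
The 1/3 is divided into 3 equal shares of 1/9 among Morounke, Yetunde, Gbenga.
Morounke is living and takes 1/9.
Yetunde is living and takes 1/9.
Gbenga is living and takes 1/9.

Abiodun 1/9; Chukwudi 1/9; Gbenga 1/9; Morounke 1/9; Obafemi 1/9; Temitope 1/3; Yetunde 1/9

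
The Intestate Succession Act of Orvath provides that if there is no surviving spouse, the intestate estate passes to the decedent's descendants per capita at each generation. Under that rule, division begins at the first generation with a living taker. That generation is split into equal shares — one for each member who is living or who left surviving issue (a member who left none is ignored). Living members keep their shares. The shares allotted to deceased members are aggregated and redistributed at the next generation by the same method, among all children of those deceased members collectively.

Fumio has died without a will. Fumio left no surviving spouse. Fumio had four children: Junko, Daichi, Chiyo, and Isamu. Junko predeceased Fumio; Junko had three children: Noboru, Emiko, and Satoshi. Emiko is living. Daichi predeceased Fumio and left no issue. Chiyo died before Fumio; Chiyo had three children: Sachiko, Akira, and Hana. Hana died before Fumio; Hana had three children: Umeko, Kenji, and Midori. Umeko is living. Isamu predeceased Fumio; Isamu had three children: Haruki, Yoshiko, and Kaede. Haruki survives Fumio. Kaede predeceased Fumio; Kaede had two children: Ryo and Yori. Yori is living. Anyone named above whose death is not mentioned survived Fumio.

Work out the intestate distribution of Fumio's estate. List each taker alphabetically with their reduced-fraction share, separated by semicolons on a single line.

Akira 1/9; Emiko 1/9; Haruki 1/9; Kenji 2/45; Midori 2/45; Noboru 1/9; Ryo 2/45; Sachiko 1/9; Satoshi 1/9; Umeko 2/45; Yori 2/45; Yoshiko 1/9

There is no surviving spouse, so the entire estate passes to Fumio's descendants per capita at each generation.
No one at generation 1 (Junko, Chiyo, Isamu) is living; moving to the next generation.
At generation 2 (Noboru, Emiko, Satoshi, Sachiko, Akira, Hana, Haruki, Yoshiko, Kaede) there are 9 shares of (1)/9 = 1/9 each.
Living: Noboru, Emiko, Satoshi, Sachiko, Akira, Haruki, and Yoshiko — each takes 1/9.
Deceased: Hana and Kaede. Their combined 2/9 is pooled and carried to generation 3.
At generation 3 (Umeko, Kenji, Midori, Ryo, Yori) there are 5 shares of (2/9)/5 = 2/45 each.
Living: Umeko, Kenji, Midori, Ryo, and Yori — each takes 2/45.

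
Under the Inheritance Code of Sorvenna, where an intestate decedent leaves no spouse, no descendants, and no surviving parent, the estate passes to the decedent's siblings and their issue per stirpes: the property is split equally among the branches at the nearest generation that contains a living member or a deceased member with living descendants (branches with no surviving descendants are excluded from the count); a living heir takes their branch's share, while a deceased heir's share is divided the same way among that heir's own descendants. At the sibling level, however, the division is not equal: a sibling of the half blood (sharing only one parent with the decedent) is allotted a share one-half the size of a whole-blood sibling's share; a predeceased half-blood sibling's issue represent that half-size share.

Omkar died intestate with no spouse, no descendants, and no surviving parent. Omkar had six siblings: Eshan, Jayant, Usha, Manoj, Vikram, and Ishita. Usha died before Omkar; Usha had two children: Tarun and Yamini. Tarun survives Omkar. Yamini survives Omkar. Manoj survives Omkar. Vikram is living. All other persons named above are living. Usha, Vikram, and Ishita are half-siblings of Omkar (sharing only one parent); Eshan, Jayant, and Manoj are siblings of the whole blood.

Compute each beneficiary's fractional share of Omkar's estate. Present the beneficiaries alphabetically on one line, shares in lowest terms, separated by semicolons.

No spouse, descendants, or parent survives, so the estate passes to Omkar's siblings per stirpes.
Half-blood siblings count for one-half the weight of whole-blood siblings at the initial division.
Dividing 1 in proportion to weights (total weight 9/2): Eshan (weight 1) → 2/9; Jayant (weight 1) → 2/9; Usha (weight 1/2) → 1/9; Manoj (weight 1) → 2/9; Vikram (weight 1/2) → 1/9; Ishita (weight 1/2) → 1/9.
Eshan is living and takes 2/9.
Jayant is living and takes 2/9.
Usha predeceased; the 1/9 allotted to Usha's branch passes to Usha's issue by representation.
The 1/9 is divided into 2 equal shares of 1/18 among Tarun, Yamini.
Tarun is living and takes 1/18.
Yamini is living and takes 1/18.
Manoj is living and takes 2/9.
Vikram is living and takes 1/9.
Ishita is living and takes 1/9.

Eshan 2/9; Ishita 1/9; Jayant 2/9; Manoj 2/9; Tarun 1/18; Vikram 1/9; Yamini 1/18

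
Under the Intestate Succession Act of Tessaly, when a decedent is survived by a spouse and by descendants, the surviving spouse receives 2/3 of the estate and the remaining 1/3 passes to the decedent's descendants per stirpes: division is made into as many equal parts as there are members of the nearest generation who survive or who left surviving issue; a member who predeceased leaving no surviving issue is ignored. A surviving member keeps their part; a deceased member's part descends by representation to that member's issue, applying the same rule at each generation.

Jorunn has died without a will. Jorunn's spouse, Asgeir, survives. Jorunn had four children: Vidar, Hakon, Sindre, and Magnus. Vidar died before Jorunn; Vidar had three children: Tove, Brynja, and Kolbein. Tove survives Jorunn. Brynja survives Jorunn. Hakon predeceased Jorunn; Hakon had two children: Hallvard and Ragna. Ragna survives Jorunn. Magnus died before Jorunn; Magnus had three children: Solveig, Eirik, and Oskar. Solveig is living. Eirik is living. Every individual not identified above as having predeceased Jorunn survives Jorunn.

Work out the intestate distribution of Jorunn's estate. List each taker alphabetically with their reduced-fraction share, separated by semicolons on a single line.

Asgeir, as surviving spouse, takes 2/3.
The remaining 1/3 passes to Jorunn's descendants per stirpes.
The 1/3 is divided into 4 equal shares of 1/12 among Vidar, Hakon, Sindre, Magnus.
Vidar predeceased; the 1/12 allotted to Vidar's branch passes to Vidar's issue by representation.
The 1/12 is divided into 3 equal shares of 1/36 among Tove, Brynja, Kolbein.
Tove is living and takes 1/36.
Brynja is living and takes 1/36.
Kolbein is living and takes 1/36.
Hakon predeceased; the 1/12 allotted to Hakon's branch passes to Hakon's issue by representation.
The 1/12 is divided into 2 equal shares of 1/24 among Hallvard, Ragna.
Hallvard is living and takes 1/24.
Ragna is living and takes 1/24.
Sindre is living and takes 1/12.
Magnus predeceased; the 1/12 allotted to Magnus's branch passes to Magnus's issue by representation.
The 1/12 is divided into 3 equal shares of 1/36 among Solveig, Eirik, Oskar.
Solveig is living and takes 1/36.
Eirik is living and takes 1/36.
Oskar is living and takes 1/36.

Asgeir 2/3; Brynja 1/36; Eirik 1/36; Hallvard 1/24; Kolbein 1/36; Oskar 1/36; Ragna 1/24; Sindre 1/12; Solveig 1/36; Tove 1/36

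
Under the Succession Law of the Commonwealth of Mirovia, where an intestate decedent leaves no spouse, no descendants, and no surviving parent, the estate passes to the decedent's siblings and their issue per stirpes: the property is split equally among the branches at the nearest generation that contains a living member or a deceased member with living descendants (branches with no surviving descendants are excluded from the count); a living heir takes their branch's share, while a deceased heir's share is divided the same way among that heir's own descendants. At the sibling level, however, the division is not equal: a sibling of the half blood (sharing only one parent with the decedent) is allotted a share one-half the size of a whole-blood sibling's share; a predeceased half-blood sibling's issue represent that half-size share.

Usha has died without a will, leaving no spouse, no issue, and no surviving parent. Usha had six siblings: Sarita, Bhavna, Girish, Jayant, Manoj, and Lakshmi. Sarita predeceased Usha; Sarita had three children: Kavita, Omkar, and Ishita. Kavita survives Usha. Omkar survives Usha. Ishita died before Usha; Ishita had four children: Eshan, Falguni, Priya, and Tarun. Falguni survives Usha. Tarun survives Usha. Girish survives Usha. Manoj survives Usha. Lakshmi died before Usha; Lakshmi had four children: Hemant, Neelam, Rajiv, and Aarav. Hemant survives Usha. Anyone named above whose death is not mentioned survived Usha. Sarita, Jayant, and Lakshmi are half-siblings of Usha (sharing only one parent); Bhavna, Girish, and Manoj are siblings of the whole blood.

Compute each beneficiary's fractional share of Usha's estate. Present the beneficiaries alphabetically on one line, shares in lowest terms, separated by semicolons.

No spouse, descendants, or parent survives, so the estate passes to Usha's siblings per stirpes.
Half-blood siblings count for one-half the weight of whole-blood siblings at the initial division.
Dividing 1 in proportion to weights (total weight 9/2): Sarita (weight 1/2) → 1/9; Bhavna (weight 1) → 2/9; Girish (weight 1) → 2/9; Jayant (weight 1/2) → 1/9; Manoj (weight 1) → 2/9; Lakshmi (weight 1/2) → 1/9.
Sarita predeceased; the 1/9 allotted to Sarita's branch passes to Sarita's issue by representation.
The 1/9 is divided into 3 equal shares of 1/27 among Kavita, Omkar, Ishita.
Kavita is living and takes 1/27.
Omkar is living and takes 1/27.
Ishita predeceased; the 1/27 allotted to Ishita's branch passes to Ishita's issue by representation.
The 1/27 is divided into 4 equal shares of 1/108 among Eshan, Falguni, Priya, Tarun.
Eshan is living and takes 1/108.
Falguni is living and takes 1/108.
Priya is living and takes 1/108.
Tarun is living and takes 1/108.
Bhavna is living and takes 2/9.
Girish is living and takes 2/9.
Jayant is living and takes 1/9.
Manoj is living and takes 2/9.
Lakshmi predeceased; the 1/9 allotted to Lakshmi's branch passes to Lakshmi's issue by representation.
The 1/9 is divided into 4 equal shares of 1/36 among Hemant, Neelam, Rajiv, Aarav.
Hemant is living and takes 1/36.
Neelam is living and takes 1/36.
Rajiv is living and takes 1/36.
Aarav is living and takes 1/36.

Aarav 1/36; Bhavna 2/9; Eshan 1/108; Falguni 1/108; Girish 2/9; Hemant 1/36; Jayant 1/9; Kavita 1/27; Manoj 2/9; Neelam 1/36; Omkar 1/27; Priya 1/108; Rajiv 1/36; Tarun 1/108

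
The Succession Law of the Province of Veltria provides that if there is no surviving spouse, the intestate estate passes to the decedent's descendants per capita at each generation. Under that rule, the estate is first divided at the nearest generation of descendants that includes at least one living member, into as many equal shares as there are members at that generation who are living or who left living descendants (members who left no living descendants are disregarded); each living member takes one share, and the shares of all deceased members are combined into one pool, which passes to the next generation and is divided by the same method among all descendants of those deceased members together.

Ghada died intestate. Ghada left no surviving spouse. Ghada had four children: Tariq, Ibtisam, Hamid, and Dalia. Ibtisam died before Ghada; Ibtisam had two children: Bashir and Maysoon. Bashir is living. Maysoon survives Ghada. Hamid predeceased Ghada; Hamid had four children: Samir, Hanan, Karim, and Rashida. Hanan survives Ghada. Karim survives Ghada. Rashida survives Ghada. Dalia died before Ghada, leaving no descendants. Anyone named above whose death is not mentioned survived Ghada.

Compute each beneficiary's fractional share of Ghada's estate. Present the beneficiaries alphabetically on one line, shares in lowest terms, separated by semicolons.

Bashir 1/9; Hanan 1/9; Karim 1/9; Maysoon 1/9; Rashida 1/9; Samir 1/9; Tariq 1/3

There is no surviving spouse, so the entire estate passes to Ghada's descendants per capita at each generation.
At generation 1 (Tariq, Ibtisam, Hamid) there are 3 shares of (1)/3 = 1/3 each.
Living: Tariq — each takes 1/3.
Deceased: Ibtisam and Hamid. Their combined 2/3 is pooled and carried to generation 2.
At generation 2 (Bashir, Maysoon, Samir, Hanan, Karim, Rashida) there are 6 shares of (2/3)/6 = 1/9 each.
Living: Bashir, Maysoon, Samir, Hanan, Karim, and Rashida — each takes 1/9.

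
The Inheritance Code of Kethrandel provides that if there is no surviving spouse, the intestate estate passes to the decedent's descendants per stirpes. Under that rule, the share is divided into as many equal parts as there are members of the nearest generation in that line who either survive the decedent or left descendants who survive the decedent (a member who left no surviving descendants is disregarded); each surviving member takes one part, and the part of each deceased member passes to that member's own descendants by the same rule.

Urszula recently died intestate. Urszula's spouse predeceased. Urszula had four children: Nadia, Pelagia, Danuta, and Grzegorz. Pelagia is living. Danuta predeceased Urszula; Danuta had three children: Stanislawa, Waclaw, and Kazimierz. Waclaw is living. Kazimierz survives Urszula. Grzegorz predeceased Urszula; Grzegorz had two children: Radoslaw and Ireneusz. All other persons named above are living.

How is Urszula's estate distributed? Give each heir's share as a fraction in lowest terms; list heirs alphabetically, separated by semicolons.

There is no surviving spouse, so the entire estate passes to Urszula's descendants per stirpes.
The estate is divided into 4 equal shares of 1/4 among Nadia, Pelagia, Danuta, Grzegorz.
Nadia is living and takes 1/4.
Pelagia is living and takes 1/4.
Danuta predeceased; the 1/4 allotted to Danuta's branch passes to Danuta's issue by representation.
The 1/4 is divided into 3 equal shares of 1/12 among Stanislawa, Waclaw, Kazimierz.
Stanislawa is living and takes 1/12.
Waclaw is living and takes 1/12.
Kazimierz is living and takes 1/12.
Grzegorz predeceased; the 1/4 allotted to Grzegorz's branch passes to Grzegorz's issue by representation.
The 1/4 is divided into 2 equal shares of 1/8 among Radoslaw, Ireneusz.
Radoslaw is living and takes 1/8.
Ireneusz is living and takes 1/8.

Ireneusz 1/8; Kazimierz 1/12; Nadia 1/4; Pelagia 1/4; Radoslaw 1/8; Stanislawa 1/12; Waclaw 1/12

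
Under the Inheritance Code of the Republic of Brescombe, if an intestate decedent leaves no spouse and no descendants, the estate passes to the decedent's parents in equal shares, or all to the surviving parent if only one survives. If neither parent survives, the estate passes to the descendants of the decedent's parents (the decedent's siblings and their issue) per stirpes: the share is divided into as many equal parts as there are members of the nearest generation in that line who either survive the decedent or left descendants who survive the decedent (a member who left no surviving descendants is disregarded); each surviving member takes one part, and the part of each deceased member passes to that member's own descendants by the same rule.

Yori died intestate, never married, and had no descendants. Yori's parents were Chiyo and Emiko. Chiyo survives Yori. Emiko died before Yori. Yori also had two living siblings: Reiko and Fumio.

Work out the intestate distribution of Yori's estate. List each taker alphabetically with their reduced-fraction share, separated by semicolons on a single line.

Chiyo 1

Only one parent, Chiyo, survives, so Chiyo takes the entire estate. The siblings take nothing because a surviving parent has priority.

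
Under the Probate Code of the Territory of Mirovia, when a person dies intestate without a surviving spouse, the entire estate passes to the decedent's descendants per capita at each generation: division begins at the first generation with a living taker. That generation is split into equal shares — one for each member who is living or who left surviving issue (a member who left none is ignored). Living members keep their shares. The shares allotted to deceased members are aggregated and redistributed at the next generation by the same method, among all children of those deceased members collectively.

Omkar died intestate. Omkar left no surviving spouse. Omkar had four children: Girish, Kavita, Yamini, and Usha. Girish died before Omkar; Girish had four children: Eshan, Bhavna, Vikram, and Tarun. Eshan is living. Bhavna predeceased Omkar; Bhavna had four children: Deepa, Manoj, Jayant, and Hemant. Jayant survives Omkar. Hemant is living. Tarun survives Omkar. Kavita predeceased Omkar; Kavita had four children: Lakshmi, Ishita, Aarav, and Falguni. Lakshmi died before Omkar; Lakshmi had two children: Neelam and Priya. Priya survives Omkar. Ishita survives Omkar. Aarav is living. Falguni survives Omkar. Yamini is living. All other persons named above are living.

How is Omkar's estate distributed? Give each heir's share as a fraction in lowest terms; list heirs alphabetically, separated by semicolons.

Aarav 1/16; Deepa 1/48; Eshan 1/16; Falguni 1/16; Hemant 1/48; Ishita 1/16; Jayant 1/48; Manoj 1/48; Neelam 1/48; Priya 1/48; Tarun 1/16; Usha 1/4; Vikram 1/16; Yamini 1/4

There is no surviving spouse, so the entire estate passes to Omkar's descendants per capita at each generation.
At generation 1 (Girish, Kavita, Yamini, Usha) there are 4 shares of (1)/4 = 1/4 each.
Living: Yamini and Usha — each takes 1/4.
Deceased: Girish and Kavita. Their combined 1/2 is pooled and carried to generation 2.
At generation 2 (Eshan, Bhavna, Vikram, Tarun, Lakshmi, Ishita, Aarav, Falguni) there are 8 shares of (1/2)/8 = 1/16 each.
Living: Eshan, Vikram, Tarun, Ishita, Aarav, and Falguni — each takes 1/16.
Deceased: Bhavna and Lakshmi. Their combined 1/8 is pooled and carried to generation 3.
At generation 3 (Deepa, Manoj, Jayant, Hemant, Neelam, Priya) there are 6 shares of (1/8)/6 = 1/48 each.
Living: Deepa, Manoj, Jayant, Hemant, Neelam, and Priya — each takes 1/48.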